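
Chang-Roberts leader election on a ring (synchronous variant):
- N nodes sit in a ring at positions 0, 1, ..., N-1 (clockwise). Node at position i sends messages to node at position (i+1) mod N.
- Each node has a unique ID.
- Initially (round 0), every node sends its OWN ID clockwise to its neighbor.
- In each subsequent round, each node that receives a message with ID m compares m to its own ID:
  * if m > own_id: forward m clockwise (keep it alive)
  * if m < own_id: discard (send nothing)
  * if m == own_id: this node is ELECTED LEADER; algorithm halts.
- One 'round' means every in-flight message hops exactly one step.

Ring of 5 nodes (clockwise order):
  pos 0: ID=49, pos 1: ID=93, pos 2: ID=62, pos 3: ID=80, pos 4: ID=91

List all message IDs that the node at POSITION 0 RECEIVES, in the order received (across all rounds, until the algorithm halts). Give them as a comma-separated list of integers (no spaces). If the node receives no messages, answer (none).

Answer: 91,93

Derivation:
Round 1: pos1(id93) recv 49: drop; pos2(id62) recv 93: fwd; pos3(id80) recv 62: drop; pos4(id91) recv 80: drop; pos0(id49) recv 91: fwd
Round 2: pos3(id80) recv 93: fwd; pos1(id93) recv 91: drop
Round 3: pos4(id91) recv 93: fwd
Round 4: pos0(id49) recv 93: fwd
Round 5: pos1(id93) recv 93: ELECTED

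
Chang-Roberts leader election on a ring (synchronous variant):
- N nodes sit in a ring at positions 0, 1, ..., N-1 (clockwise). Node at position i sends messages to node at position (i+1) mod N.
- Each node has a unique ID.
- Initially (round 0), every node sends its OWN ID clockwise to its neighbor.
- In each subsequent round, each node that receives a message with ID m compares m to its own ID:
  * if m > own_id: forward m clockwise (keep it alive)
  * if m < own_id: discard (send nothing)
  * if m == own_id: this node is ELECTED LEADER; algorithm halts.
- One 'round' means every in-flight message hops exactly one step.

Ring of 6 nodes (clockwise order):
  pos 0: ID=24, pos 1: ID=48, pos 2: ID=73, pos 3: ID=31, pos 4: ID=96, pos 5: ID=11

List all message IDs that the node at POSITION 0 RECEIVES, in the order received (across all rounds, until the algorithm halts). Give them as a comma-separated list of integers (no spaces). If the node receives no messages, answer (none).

Round 1: pos1(id48) recv 24: drop; pos2(id73) recv 48: drop; pos3(id31) recv 73: fwd; pos4(id96) recv 31: drop; pos5(id11) recv 96: fwd; pos0(id24) recv 11: drop
Round 2: pos4(id96) recv 73: drop; pos0(id24) recv 96: fwd
Round 3: pos1(id48) recv 96: fwd
Round 4: pos2(id73) recv 96: fwd
Round 5: pos3(id31) recv 96: fwd
Round 6: pos4(id96) recv 96: ELECTED

Answer: 11,96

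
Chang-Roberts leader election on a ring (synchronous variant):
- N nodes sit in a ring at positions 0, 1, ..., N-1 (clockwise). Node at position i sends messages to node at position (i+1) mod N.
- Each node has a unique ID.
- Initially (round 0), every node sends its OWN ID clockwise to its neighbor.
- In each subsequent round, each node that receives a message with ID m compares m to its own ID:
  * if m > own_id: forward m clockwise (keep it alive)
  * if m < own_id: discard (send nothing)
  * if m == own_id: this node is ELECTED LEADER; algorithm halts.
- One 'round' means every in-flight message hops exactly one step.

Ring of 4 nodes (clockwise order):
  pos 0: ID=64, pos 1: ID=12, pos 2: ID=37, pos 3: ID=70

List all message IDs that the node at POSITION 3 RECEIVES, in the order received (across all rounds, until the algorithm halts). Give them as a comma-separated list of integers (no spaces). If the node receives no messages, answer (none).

Round 1: pos1(id12) recv 64: fwd; pos2(id37) recv 12: drop; pos3(id70) recv 37: drop; pos0(id64) recv 70: fwd
Round 2: pos2(id37) recv 64: fwd; pos1(id12) recv 70: fwd
Round 3: pos3(id70) recv 64: drop; pos2(id37) recv 70: fwd
Round 4: pos3(id70) recv 70: ELECTED

Answer: 37,64,70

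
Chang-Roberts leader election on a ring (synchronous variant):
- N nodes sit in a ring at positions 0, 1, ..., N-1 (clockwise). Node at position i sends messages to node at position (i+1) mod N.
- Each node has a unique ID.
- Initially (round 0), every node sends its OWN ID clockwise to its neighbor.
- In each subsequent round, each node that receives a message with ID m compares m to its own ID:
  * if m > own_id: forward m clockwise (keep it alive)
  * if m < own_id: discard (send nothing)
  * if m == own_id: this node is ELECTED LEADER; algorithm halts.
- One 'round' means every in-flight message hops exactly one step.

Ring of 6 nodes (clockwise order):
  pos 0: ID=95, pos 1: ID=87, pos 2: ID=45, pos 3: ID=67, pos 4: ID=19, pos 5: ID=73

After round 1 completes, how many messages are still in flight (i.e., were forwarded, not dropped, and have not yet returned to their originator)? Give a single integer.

Answer: 3

Derivation:
Round 1: pos1(id87) recv 95: fwd; pos2(id45) recv 87: fwd; pos3(id67) recv 45: drop; pos4(id19) recv 67: fwd; pos5(id73) recv 19: drop; pos0(id95) recv 73: drop
After round 1: 3 messages still in flight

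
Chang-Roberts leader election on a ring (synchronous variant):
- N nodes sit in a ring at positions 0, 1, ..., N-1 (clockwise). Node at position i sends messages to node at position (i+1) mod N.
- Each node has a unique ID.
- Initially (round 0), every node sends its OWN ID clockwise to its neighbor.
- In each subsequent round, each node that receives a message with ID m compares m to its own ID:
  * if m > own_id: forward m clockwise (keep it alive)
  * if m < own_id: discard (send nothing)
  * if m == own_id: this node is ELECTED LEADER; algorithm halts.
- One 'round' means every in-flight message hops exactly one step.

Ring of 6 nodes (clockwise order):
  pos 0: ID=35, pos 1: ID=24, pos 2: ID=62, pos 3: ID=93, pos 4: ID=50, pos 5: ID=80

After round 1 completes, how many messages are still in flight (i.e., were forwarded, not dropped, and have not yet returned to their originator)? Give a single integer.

Round 1: pos1(id24) recv 35: fwd; pos2(id62) recv 24: drop; pos3(id93) recv 62: drop; pos4(id50) recv 93: fwd; pos5(id80) recv 50: drop; pos0(id35) recv 80: fwd
After round 1: 3 messages still in flight

Answer: 3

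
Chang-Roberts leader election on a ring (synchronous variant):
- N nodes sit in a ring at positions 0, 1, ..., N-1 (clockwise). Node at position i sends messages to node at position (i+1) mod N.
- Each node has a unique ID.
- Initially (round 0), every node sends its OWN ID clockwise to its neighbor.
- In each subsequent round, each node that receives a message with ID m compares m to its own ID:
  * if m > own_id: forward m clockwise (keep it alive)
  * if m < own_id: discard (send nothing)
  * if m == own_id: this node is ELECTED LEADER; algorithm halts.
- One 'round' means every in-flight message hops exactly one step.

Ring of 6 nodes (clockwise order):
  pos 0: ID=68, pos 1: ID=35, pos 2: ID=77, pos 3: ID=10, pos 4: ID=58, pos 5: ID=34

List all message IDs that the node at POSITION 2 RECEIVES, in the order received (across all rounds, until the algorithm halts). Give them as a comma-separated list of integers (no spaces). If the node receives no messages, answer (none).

Answer: 35,68,77

Derivation:
Round 1: pos1(id35) recv 68: fwd; pos2(id77) recv 35: drop; pos3(id10) recv 77: fwd; pos4(id58) recv 10: drop; pos5(id34) recv 58: fwd; pos0(id68) recv 34: drop
Round 2: pos2(id77) recv 68: drop; pos4(id58) recv 77: fwd; pos0(id68) recv 58: drop
Round 3: pos5(id34) recv 77: fwd
Round 4: pos0(id68) recv 77: fwd
Round 5: pos1(id35) recv 77: fwd
Round 6: pos2(id77) recv 77: ELECTED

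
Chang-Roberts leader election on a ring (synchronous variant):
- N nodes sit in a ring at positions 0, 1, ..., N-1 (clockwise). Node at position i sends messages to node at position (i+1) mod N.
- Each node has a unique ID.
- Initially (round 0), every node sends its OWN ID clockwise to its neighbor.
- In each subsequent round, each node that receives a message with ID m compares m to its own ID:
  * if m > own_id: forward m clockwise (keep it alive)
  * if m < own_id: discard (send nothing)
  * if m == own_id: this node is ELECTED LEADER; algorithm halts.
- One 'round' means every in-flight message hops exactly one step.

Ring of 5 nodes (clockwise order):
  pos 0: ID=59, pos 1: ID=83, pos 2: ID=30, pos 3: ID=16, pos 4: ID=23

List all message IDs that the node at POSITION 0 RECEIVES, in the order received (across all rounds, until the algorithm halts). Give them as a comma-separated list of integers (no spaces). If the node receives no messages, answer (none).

Answer: 23,30,83

Derivation:
Round 1: pos1(id83) recv 59: drop; pos2(id30) recv 83: fwd; pos3(id16) recv 30: fwd; pos4(id23) recv 16: drop; pos0(id59) recv 23: drop
Round 2: pos3(id16) recv 83: fwd; pos4(id23) recv 30: fwd
Round 3: pos4(id23) recv 83: fwd; pos0(id59) recv 30: drop
Round 4: pos0(id59) recv 83: fwd
Round 5: pos1(id83) recv 83: ELECTED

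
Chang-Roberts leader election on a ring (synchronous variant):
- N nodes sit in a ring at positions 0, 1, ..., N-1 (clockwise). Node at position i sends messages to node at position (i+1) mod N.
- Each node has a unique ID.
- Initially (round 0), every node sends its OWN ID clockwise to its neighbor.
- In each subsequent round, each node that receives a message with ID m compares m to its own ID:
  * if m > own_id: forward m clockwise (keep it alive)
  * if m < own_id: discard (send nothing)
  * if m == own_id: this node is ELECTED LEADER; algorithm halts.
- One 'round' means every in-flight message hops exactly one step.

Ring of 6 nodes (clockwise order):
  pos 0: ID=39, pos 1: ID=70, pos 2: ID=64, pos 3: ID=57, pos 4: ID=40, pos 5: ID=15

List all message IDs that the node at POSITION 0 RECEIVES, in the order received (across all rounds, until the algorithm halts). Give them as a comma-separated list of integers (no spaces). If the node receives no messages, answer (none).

Answer: 15,40,57,64,70

Derivation:
Round 1: pos1(id70) recv 39: drop; pos2(id64) recv 70: fwd; pos3(id57) recv 64: fwd; pos4(id40) recv 57: fwd; pos5(id15) recv 40: fwd; pos0(id39) recv 15: drop
Round 2: pos3(id57) recv 70: fwd; pos4(id40) recv 64: fwd; pos5(id15) recv 57: fwd; pos0(id39) recv 40: fwd
Round 3: pos4(id40) recv 70: fwd; pos5(id15) recv 64: fwd; pos0(id39) recv 57: fwd; pos1(id70) recv 40: drop
Round 4: pos5(id15) recv 70: fwd; pos0(id39) recv 64: fwd; pos1(id70) recv 57: drop
Round 5: pos0(id39) recv 70: fwd; pos1(id70) recv 64: drop
Round 6: pos1(id70) recv 70: ELECTED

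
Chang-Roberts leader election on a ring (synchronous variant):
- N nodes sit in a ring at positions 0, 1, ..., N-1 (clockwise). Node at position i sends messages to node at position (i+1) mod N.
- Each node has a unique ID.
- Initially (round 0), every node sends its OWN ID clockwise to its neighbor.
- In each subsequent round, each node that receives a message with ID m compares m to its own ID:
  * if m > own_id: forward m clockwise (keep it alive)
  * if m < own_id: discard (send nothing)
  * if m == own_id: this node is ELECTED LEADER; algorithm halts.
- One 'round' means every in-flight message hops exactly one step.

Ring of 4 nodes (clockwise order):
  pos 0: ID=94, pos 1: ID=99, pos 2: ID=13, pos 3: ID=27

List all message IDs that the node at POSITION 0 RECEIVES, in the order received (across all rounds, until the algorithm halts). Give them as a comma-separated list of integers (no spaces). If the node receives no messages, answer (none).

Answer: 27,99

Derivation:
Round 1: pos1(id99) recv 94: drop; pos2(id13) recv 99: fwd; pos3(id27) recv 13: drop; pos0(id94) recv 27: drop
Round 2: pos3(id27) recv 99: fwd
Round 3: pos0(id94) recv 99: fwd
Round 4: pos1(id99) recv 99: ELECTED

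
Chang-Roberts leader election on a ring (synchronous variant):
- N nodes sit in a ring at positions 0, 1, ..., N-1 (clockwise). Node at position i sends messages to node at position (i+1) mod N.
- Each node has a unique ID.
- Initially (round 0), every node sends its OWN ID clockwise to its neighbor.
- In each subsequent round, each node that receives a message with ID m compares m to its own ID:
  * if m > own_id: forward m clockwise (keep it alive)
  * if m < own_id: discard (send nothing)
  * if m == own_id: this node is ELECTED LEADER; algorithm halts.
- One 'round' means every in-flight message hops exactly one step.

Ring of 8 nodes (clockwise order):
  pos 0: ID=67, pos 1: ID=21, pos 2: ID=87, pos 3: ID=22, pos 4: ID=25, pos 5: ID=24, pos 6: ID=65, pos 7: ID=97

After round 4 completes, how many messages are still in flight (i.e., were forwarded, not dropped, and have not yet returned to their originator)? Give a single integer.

Answer: 2

Derivation:
Round 1: pos1(id21) recv 67: fwd; pos2(id87) recv 21: drop; pos3(id22) recv 87: fwd; pos4(id25) recv 22: drop; pos5(id24) recv 25: fwd; pos6(id65) recv 24: drop; pos7(id97) recv 65: drop; pos0(id67) recv 97: fwd
Round 2: pos2(id87) recv 67: drop; pos4(id25) recv 87: fwd; pos6(id65) recv 25: drop; pos1(id21) recv 97: fwd
Round 3: pos5(id24) recv 87: fwd; pos2(id87) recv 97: fwd
Round 4: pos6(id65) recv 87: fwd; pos3(id22) recv 97: fwd
After round 4: 2 messages still in flight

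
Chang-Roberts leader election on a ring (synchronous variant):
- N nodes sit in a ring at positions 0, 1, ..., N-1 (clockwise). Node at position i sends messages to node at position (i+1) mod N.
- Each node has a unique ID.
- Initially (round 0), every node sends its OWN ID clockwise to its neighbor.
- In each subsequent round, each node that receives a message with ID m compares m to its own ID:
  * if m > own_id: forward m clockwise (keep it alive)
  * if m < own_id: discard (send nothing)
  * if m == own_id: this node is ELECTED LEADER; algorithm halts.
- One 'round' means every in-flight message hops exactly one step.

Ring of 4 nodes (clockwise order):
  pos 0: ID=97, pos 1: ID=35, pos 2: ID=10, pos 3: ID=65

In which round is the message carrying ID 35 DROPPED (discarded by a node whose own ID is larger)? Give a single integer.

Answer: 2

Derivation:
Round 1: pos1(id35) recv 97: fwd; pos2(id10) recv 35: fwd; pos3(id65) recv 10: drop; pos0(id97) recv 65: drop
Round 2: pos2(id10) recv 97: fwd; pos3(id65) recv 35: drop
Round 3: pos3(id65) recv 97: fwd
Round 4: pos0(id97) recv 97: ELECTED
Message ID 35 originates at pos 1; dropped at pos 3 in round 2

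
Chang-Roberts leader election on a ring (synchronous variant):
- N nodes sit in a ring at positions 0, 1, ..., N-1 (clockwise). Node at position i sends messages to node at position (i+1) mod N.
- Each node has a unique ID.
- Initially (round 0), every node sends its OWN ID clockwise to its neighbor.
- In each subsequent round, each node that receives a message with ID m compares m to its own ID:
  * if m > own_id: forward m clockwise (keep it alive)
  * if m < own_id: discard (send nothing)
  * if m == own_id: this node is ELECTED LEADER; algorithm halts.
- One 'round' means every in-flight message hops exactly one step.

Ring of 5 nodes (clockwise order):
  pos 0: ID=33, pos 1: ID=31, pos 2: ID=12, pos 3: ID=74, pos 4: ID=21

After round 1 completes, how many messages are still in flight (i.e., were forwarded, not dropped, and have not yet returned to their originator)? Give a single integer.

Round 1: pos1(id31) recv 33: fwd; pos2(id12) recv 31: fwd; pos3(id74) recv 12: drop; pos4(id21) recv 74: fwd; pos0(id33) recv 21: drop
After round 1: 3 messages still in flight

Answer: 3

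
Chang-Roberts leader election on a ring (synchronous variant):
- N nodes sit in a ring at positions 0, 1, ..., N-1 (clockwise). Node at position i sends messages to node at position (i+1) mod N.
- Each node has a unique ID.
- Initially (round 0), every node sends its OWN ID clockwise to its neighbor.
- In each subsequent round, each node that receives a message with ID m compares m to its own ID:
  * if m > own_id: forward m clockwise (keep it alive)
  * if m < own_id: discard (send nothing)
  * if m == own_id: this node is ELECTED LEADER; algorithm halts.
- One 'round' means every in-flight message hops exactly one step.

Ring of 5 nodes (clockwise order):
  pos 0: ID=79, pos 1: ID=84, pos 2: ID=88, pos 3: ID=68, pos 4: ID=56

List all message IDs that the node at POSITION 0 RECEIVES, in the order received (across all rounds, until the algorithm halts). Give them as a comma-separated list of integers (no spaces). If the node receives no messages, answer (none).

Answer: 56,68,88

Derivation:
Round 1: pos1(id84) recv 79: drop; pos2(id88) recv 84: drop; pos3(id68) recv 88: fwd; pos4(id56) recv 68: fwd; pos0(id79) recv 56: drop
Round 2: pos4(id56) recv 88: fwd; pos0(id79) recv 68: drop
Round 3: pos0(id79) recv 88: fwd
Round 4: pos1(id84) recv 88: fwd
Round 5: pos2(id88) recv 88: ELECTED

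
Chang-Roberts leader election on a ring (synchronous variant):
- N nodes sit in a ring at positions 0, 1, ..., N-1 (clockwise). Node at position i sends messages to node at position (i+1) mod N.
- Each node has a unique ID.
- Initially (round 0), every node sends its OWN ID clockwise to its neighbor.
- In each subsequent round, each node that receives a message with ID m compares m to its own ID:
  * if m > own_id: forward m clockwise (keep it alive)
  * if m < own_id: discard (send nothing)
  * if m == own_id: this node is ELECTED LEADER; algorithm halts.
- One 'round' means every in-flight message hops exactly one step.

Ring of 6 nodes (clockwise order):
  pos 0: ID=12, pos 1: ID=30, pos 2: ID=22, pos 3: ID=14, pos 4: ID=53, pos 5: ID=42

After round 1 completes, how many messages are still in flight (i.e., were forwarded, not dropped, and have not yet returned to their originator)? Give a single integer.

Answer: 4

Derivation:
Round 1: pos1(id30) recv 12: drop; pos2(id22) recv 30: fwd; pos3(id14) recv 22: fwd; pos4(id53) recv 14: drop; pos5(id42) recv 53: fwd; pos0(id12) recv 42: fwd
After round 1: 4 messages still in flight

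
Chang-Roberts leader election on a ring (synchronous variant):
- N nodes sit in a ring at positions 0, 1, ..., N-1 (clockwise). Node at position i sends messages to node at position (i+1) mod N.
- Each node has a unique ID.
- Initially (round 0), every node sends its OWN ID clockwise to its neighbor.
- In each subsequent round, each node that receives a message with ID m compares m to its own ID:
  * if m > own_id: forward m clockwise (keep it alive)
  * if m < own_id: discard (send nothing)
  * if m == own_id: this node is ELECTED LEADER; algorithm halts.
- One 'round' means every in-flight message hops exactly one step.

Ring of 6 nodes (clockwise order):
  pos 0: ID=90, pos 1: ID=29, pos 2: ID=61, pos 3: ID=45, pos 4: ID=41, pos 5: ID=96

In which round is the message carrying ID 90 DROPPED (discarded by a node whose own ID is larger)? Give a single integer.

Round 1: pos1(id29) recv 90: fwd; pos2(id61) recv 29: drop; pos3(id45) recv 61: fwd; pos4(id41) recv 45: fwd; pos5(id96) recv 41: drop; pos0(id90) recv 96: fwd
Round 2: pos2(id61) recv 90: fwd; pos4(id41) recv 61: fwd; pos5(id96) recv 45: drop; pos1(id29) recv 96: fwd
Round 3: pos3(id45) recv 90: fwd; pos5(id96) recv 61: drop; pos2(id61) recv 96: fwd
Round 4: pos4(id41) recv 90: fwd; pos3(id45) recv 96: fwd
Round 5: pos5(id96) recv 90: drop; pos4(id41) recv 96: fwd
Round 6: pos5(id96) recv 96: ELECTED
Message ID 90 originates at pos 0; dropped at pos 5 in round 5

Answer: 5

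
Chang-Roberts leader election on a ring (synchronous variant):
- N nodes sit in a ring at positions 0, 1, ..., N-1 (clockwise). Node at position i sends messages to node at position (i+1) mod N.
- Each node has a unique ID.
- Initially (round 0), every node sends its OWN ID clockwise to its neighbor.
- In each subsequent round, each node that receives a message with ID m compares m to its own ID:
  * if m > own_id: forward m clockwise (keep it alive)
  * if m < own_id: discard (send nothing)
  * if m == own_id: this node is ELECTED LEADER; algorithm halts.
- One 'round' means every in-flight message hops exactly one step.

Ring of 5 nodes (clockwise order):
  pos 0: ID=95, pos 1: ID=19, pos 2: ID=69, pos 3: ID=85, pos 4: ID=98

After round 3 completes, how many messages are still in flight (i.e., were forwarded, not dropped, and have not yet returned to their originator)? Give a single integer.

Answer: 2

Derivation:
Round 1: pos1(id19) recv 95: fwd; pos2(id69) recv 19: drop; pos3(id85) recv 69: drop; pos4(id98) recv 85: drop; pos0(id95) recv 98: fwd
Round 2: pos2(id69) recv 95: fwd; pos1(id19) recv 98: fwd
Round 3: pos3(id85) recv 95: fwd; pos2(id69) recv 98: fwd
After round 3: 2 messages still in flight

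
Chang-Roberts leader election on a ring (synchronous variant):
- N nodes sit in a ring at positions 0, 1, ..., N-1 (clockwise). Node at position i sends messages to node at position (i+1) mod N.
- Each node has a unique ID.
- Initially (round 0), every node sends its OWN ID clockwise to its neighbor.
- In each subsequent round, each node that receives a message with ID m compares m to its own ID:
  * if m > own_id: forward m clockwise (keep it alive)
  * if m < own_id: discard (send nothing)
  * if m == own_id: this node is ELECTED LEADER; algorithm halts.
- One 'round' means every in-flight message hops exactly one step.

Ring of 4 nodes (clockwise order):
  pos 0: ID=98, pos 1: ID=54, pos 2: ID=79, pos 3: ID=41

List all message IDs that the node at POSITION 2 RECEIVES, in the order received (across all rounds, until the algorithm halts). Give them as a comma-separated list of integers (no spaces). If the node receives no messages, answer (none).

Answer: 54,98

Derivation:
Round 1: pos1(id54) recv 98: fwd; pos2(id79) recv 54: drop; pos3(id41) recv 79: fwd; pos0(id98) recv 41: drop
Round 2: pos2(id79) recv 98: fwd; pos0(id98) recv 79: drop
Round 3: pos3(id41) recv 98: fwd
Round 4: pos0(id98) recv 98: ELECTED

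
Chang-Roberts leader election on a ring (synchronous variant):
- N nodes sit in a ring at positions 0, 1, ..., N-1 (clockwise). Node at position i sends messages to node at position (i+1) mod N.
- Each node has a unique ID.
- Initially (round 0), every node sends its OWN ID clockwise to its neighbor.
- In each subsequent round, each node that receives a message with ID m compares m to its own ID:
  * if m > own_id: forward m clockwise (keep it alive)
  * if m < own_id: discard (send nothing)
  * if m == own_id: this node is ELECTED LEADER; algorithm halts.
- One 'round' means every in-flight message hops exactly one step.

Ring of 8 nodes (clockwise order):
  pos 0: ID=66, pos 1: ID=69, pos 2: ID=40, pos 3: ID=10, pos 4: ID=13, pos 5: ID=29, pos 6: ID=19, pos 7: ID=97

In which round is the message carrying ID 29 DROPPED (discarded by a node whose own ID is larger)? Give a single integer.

Answer: 2

Derivation:
Round 1: pos1(id69) recv 66: drop; pos2(id40) recv 69: fwd; pos3(id10) recv 40: fwd; pos4(id13) recv 10: drop; pos5(id29) recv 13: drop; pos6(id19) recv 29: fwd; pos7(id97) recv 19: drop; pos0(id66) recv 97: fwd
Round 2: pos3(id10) recv 69: fwd; pos4(id13) recv 40: fwd; pos7(id97) recv 29: drop; pos1(id69) recv 97: fwd
Round 3: pos4(id13) recv 69: fwd; pos5(id29) recv 40: fwd; pos2(id40) recv 97: fwd
Round 4: pos5(id29) recv 69: fwd; pos6(id19) recv 40: fwd; pos3(id10) recv 97: fwd
Round 5: pos6(id19) recv 69: fwd; pos7(id97) recv 40: drop; pos4(id13) recv 97: fwd
Round 6: pos7(id97) recv 69: drop; pos5(id29) recv 97: fwd
Round 7: pos6(id19) recv 97: fwd
Round 8: pos7(id97) recv 97: ELECTED
Message ID 29 originates at pos 5; dropped at pos 7 in round 2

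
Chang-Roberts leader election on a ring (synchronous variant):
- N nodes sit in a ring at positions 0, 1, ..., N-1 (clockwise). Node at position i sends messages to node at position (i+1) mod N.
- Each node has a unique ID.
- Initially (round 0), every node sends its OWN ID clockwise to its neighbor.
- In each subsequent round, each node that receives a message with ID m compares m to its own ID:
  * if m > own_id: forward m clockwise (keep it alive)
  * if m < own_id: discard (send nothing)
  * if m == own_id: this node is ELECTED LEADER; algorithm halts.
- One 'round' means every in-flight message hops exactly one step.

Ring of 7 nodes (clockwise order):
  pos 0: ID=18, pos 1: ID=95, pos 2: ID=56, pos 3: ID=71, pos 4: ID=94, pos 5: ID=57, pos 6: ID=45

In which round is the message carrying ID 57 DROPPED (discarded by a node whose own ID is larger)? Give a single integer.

Round 1: pos1(id95) recv 18: drop; pos2(id56) recv 95: fwd; pos3(id71) recv 56: drop; pos4(id94) recv 71: drop; pos5(id57) recv 94: fwd; pos6(id45) recv 57: fwd; pos0(id18) recv 45: fwd
Round 2: pos3(id71) recv 95: fwd; pos6(id45) recv 94: fwd; pos0(id18) recv 57: fwd; pos1(id95) recv 45: drop
Round 3: pos4(id94) recv 95: fwd; pos0(id18) recv 94: fwd; pos1(id95) recv 57: drop
Round 4: pos5(id57) recv 95: fwd; pos1(id95) recv 94: drop
Round 5: pos6(id45) recv 95: fwd
Round 6: pos0(id18) recv 95: fwd
Round 7: pos1(id95) recv 95: ELECTED
Message ID 57 originates at pos 5; dropped at pos 1 in round 3

Answer: 3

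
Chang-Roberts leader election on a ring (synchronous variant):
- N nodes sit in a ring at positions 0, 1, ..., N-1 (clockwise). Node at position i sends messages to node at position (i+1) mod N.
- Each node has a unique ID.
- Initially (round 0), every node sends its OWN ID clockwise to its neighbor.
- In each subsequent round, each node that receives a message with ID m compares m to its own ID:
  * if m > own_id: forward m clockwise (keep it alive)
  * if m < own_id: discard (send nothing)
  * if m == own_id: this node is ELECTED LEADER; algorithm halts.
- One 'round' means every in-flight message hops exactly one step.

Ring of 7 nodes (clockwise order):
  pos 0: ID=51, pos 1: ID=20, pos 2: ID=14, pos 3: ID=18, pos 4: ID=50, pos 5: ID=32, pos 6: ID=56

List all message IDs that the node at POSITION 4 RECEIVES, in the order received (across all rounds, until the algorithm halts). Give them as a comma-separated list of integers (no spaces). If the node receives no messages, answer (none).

Answer: 18,20,51,56

Derivation:
Round 1: pos1(id20) recv 51: fwd; pos2(id14) recv 20: fwd; pos3(id18) recv 14: drop; pos4(id50) recv 18: drop; pos5(id32) recv 50: fwd; pos6(id56) recv 32: drop; pos0(id51) recv 56: fwd
Round 2: pos2(id14) recv 51: fwd; pos3(id18) recv 20: fwd; pos6(id56) recv 50: drop; pos1(id20) recv 56: fwd
Round 3: pos3(id18) recv 51: fwd; pos4(id50) recv 20: drop; pos2(id14) recv 56: fwd
Round 4: pos4(id50) recv 51: fwd; pos3(id18) recv 56: fwd
Round 5: pos5(id32) recv 51: fwd; pos4(id50) recv 56: fwd
Round 6: pos6(id56) recv 51: drop; pos5(id32) recv 56: fwd
Round 7: pos6(id56) recv 56: ELECTED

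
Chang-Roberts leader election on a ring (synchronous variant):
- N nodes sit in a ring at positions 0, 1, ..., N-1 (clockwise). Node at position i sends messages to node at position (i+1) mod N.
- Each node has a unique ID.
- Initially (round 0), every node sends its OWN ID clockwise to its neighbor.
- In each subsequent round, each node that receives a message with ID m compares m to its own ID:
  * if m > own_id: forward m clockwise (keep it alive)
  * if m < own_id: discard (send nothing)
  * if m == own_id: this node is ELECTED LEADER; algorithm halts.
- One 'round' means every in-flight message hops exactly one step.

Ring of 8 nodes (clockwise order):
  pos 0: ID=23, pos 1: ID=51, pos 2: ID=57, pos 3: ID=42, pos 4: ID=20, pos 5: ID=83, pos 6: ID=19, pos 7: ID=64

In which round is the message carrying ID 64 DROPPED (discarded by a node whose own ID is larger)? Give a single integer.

Round 1: pos1(id51) recv 23: drop; pos2(id57) recv 51: drop; pos3(id42) recv 57: fwd; pos4(id20) recv 42: fwd; pos5(id83) recv 20: drop; pos6(id19) recv 83: fwd; pos7(id64) recv 19: drop; pos0(id23) recv 64: fwd
Round 2: pos4(id20) recv 57: fwd; pos5(id83) recv 42: drop; pos7(id64) recv 83: fwd; pos1(id51) recv 64: fwd
Round 3: pos5(id83) recv 57: drop; pos0(id23) recv 83: fwd; pos2(id57) recv 64: fwd
Round 4: pos1(id51) recv 83: fwd; pos3(id42) recv 64: fwd
Round 5: pos2(id57) recv 83: fwd; pos4(id20) recv 64: fwd
Round 6: pos3(id42) recv 83: fwd; pos5(id83) recv 64: drop
Round 7: pos4(id20) recv 83: fwd
Round 8: pos5(id83) recv 83: ELECTED
Message ID 64 originates at pos 7; dropped at pos 5 in round 6

Answer: 6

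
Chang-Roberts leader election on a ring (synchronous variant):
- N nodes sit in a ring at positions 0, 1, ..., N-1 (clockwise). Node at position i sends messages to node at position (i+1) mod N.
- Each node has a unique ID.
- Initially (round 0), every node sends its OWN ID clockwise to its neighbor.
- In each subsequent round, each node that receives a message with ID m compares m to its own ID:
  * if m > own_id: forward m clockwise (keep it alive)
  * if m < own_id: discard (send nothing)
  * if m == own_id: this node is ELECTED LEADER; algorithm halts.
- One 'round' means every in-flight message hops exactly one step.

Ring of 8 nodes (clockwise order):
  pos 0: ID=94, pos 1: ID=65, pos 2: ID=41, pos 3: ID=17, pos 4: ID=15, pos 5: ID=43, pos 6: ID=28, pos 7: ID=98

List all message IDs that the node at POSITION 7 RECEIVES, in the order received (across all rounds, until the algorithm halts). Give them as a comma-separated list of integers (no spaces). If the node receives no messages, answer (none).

Answer: 28,43,65,94,98

Derivation:
Round 1: pos1(id65) recv 94: fwd; pos2(id41) recv 65: fwd; pos3(id17) recv 41: fwd; pos4(id15) recv 17: fwd; pos5(id43) recv 15: drop; pos6(id28) recv 43: fwd; pos7(id98) recv 28: drop; pos0(id94) recv 98: fwd
Round 2: pos2(id41) recv 94: fwd; pos3(id17) recv 65: fwd; pos4(id15) recv 41: fwd; pos5(id43) recv 17: drop; pos7(id98) recv 43: drop; pos1(id65) recv 98: fwd
Round 3: pos3(id17) recv 94: fwd; pos4(id15) recv 65: fwd; pos5(id43) recv 41: drop; pos2(id41) recv 98: fwd
Round 4: pos4(id15) recv 94: fwd; pos5(id43) recv 65: fwd; pos3(id17) recv 98: fwd
Round 5: pos5(id43) recv 94: fwd; pos6(id28) recv 65: fwd; pos4(id15) recv 98: fwd
Round 6: pos6(id28) recv 94: fwd; pos7(id98) recv 65: drop; pos5(id43) recv 98: fwd
Round 7: pos7(id98) recv 94: drop; pos6(id28) recv 98: fwd
Round 8: pos7(id98) recv 98: ELECTED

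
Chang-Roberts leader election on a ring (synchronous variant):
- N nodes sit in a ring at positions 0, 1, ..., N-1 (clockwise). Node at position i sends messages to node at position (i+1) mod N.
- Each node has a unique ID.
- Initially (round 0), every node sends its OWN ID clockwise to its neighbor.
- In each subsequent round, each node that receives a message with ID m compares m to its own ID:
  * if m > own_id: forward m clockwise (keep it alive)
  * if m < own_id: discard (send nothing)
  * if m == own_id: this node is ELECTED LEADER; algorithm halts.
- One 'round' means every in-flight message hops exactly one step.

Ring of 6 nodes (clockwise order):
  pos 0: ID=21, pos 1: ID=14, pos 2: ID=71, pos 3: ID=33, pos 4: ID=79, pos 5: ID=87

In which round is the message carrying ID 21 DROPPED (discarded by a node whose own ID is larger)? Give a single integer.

Answer: 2

Derivation:
Round 1: pos1(id14) recv 21: fwd; pos2(id71) recv 14: drop; pos3(id33) recv 71: fwd; pos4(id79) recv 33: drop; pos5(id87) recv 79: drop; pos0(id21) recv 87: fwd
Round 2: pos2(id71) recv 21: drop; pos4(id79) recv 71: drop; pos1(id14) recv 87: fwd
Round 3: pos2(id71) recv 87: fwd
Round 4: pos3(id33) recv 87: fwd
Round 5: pos4(id79) recv 87: fwd
Round 6: pos5(id87) recv 87: ELECTED
Message ID 21 originates at pos 0; dropped at pos 2 in round 2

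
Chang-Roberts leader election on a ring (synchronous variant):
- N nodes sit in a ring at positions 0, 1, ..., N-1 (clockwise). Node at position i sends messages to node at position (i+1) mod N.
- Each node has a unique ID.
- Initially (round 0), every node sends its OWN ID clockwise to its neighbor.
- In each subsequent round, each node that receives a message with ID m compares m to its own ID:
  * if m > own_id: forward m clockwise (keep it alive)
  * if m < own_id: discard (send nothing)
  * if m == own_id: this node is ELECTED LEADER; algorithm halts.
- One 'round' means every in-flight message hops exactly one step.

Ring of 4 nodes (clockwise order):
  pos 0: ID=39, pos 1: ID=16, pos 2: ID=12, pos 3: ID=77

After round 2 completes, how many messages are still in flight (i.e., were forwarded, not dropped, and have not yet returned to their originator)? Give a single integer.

Answer: 2

Derivation:
Round 1: pos1(id16) recv 39: fwd; pos2(id12) recv 16: fwd; pos3(id77) recv 12: drop; pos0(id39) recv 77: fwd
Round 2: pos2(id12) recv 39: fwd; pos3(id77) recv 16: drop; pos1(id16) recv 77: fwd
After round 2: 2 messages still in flight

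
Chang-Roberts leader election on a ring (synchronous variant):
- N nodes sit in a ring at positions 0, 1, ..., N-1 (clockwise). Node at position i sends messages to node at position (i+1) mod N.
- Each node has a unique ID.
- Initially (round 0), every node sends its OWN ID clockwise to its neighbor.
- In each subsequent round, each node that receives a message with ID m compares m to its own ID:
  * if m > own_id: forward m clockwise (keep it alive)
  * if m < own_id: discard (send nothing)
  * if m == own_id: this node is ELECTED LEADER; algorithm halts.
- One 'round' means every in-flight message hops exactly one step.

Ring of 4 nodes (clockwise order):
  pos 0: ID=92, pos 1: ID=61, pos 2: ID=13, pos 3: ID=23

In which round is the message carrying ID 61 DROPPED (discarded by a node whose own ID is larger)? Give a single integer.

Round 1: pos1(id61) recv 92: fwd; pos2(id13) recv 61: fwd; pos3(id23) recv 13: drop; pos0(id92) recv 23: drop
Round 2: pos2(id13) recv 92: fwd; pos3(id23) recv 61: fwd
Round 3: pos3(id23) recv 92: fwd; pos0(id92) recv 61: drop
Round 4: pos0(id92) recv 92: ELECTED
Message ID 61 originates at pos 1; dropped at pos 0 in round 3

Answer: 3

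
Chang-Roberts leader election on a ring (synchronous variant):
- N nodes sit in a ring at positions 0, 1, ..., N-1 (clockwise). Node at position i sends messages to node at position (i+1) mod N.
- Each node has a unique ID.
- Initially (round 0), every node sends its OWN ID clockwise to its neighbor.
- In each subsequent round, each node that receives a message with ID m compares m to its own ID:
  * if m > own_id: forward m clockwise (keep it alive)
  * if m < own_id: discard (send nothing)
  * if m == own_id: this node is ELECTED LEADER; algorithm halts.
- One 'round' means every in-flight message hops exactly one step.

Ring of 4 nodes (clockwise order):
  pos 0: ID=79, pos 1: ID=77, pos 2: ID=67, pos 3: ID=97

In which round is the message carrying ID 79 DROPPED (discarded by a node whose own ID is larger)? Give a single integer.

Answer: 3

Derivation:
Round 1: pos1(id77) recv 79: fwd; pos2(id67) recv 77: fwd; pos3(id97) recv 67: drop; pos0(id79) recv 97: fwd
Round 2: pos2(id67) recv 79: fwd; pos3(id97) recv 77: drop; pos1(id77) recv 97: fwd
Round 3: pos3(id97) recv 79: drop; pos2(id67) recv 97: fwd
Round 4: pos3(id97) recv 97: ELECTED
Message ID 79 originates at pos 0; dropped at pos 3 in round 3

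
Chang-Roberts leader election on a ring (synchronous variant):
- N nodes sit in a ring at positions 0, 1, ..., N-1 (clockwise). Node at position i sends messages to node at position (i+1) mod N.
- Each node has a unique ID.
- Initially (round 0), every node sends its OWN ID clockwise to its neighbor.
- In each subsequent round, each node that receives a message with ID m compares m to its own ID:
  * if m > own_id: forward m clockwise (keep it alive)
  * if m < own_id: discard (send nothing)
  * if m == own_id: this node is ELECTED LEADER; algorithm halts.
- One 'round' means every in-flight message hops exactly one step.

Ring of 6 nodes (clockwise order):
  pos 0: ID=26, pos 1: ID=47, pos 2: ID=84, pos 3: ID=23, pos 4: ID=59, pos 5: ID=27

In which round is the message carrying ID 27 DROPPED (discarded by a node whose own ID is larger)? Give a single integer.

Answer: 2

Derivation:
Round 1: pos1(id47) recv 26: drop; pos2(id84) recv 47: drop; pos3(id23) recv 84: fwd; pos4(id59) recv 23: drop; pos5(id27) recv 59: fwd; pos0(id26) recv 27: fwd
Round 2: pos4(id59) recv 84: fwd; pos0(id26) recv 59: fwd; pos1(id47) recv 27: drop
Round 3: pos5(id27) recv 84: fwd; pos1(id47) recv 59: fwd
Round 4: pos0(id26) recv 84: fwd; pos2(id84) recv 59: drop
Round 5: pos1(id47) recv 84: fwd
Round 6: pos2(id84) recv 84: ELECTED
Message ID 27 originates at pos 5; dropped at pos 1 in round 2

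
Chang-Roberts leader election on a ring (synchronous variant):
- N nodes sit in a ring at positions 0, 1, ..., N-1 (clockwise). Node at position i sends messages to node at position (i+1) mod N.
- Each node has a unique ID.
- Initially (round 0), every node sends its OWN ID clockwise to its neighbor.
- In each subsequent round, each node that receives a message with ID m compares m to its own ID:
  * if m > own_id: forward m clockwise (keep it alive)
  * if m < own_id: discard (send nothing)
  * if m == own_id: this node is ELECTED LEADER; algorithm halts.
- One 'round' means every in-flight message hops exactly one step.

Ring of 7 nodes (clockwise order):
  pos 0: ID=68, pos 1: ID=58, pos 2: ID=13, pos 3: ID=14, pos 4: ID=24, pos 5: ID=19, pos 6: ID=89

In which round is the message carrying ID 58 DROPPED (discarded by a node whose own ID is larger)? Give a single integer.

Round 1: pos1(id58) recv 68: fwd; pos2(id13) recv 58: fwd; pos3(id14) recv 13: drop; pos4(id24) recv 14: drop; pos5(id19) recv 24: fwd; pos6(id89) recv 19: drop; pos0(id68) recv 89: fwd
Round 2: pos2(id13) recv 68: fwd; pos3(id14) recv 58: fwd; pos6(id89) recv 24: drop; pos1(id58) recv 89: fwd
Round 3: pos3(id14) recv 68: fwd; pos4(id24) recv 58: fwd; pos2(id13) recv 89: fwd
Round 4: pos4(id24) recv 68: fwd; pos5(id19) recv 58: fwd; pos3(id14) recv 89: fwd
Round 5: pos5(id19) recv 68: fwd; pos6(id89) recv 58: drop; pos4(id24) recv 89: fwd
Round 6: pos6(id89) recv 68: drop; pos5(id19) recv 89: fwd
Round 7: pos6(id89) recv 89: ELECTED
Message ID 58 originates at pos 1; dropped at pos 6 in round 5

Answer: 5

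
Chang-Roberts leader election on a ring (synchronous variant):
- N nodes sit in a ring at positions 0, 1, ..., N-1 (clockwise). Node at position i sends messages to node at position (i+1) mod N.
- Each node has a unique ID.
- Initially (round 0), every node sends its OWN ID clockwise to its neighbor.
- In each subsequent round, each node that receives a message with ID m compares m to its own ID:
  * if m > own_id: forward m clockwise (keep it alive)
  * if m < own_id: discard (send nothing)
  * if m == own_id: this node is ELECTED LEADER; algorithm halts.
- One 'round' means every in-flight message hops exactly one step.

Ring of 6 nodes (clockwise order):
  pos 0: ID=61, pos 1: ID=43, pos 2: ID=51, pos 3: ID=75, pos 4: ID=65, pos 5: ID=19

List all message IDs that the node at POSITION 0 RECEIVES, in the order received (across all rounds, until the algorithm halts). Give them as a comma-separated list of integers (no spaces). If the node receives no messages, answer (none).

Round 1: pos1(id43) recv 61: fwd; pos2(id51) recv 43: drop; pos3(id75) recv 51: drop; pos4(id65) recv 75: fwd; pos5(id19) recv 65: fwd; pos0(id61) recv 19: drop
Round 2: pos2(id51) recv 61: fwd; pos5(id19) recv 75: fwd; pos0(id61) recv 65: fwd
Round 3: pos3(id75) recv 61: drop; pos0(id61) recv 75: fwd; pos1(id43) recv 65: fwd
Round 4: pos1(id43) recv 75: fwd; pos2(id51) recv 65: fwd
Round 5: pos2(id51) recv 75: fwd; pos3(id75) recv 65: drop
Round 6: pos3(id75) recv 75: ELECTED

Answer: 19,65,75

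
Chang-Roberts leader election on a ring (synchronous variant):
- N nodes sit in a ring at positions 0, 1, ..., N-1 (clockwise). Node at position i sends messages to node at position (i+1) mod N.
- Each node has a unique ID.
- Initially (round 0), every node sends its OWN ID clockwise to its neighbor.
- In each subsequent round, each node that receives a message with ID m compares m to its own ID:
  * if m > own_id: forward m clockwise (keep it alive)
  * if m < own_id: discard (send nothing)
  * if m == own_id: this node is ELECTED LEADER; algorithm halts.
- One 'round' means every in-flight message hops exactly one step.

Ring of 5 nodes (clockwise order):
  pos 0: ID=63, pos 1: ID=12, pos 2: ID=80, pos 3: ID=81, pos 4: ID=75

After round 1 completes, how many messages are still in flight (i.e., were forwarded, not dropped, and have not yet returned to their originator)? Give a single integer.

Round 1: pos1(id12) recv 63: fwd; pos2(id80) recv 12: drop; pos3(id81) recv 80: drop; pos4(id75) recv 81: fwd; pos0(id63) recv 75: fwd
After round 1: 3 messages still in flight

Answer: 3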